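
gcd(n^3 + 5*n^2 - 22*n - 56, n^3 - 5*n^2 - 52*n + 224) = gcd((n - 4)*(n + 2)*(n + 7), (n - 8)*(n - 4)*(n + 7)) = n^2 + 3*n - 28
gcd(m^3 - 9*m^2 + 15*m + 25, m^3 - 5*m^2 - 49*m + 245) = m - 5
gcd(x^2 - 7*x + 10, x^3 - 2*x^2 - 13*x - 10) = x - 5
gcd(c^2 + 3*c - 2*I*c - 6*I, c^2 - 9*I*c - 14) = c - 2*I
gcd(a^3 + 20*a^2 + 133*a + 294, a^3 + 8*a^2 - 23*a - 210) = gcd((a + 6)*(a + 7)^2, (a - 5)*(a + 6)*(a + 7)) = a^2 + 13*a + 42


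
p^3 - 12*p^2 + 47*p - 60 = (p - 5)*(p - 4)*(p - 3)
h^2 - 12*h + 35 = (h - 7)*(h - 5)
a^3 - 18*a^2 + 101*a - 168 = (a - 8)*(a - 7)*(a - 3)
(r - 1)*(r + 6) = r^2 + 5*r - 6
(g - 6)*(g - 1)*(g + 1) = g^3 - 6*g^2 - g + 6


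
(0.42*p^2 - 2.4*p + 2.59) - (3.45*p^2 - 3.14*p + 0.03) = -3.03*p^2 + 0.74*p + 2.56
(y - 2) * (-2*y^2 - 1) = -2*y^3 + 4*y^2 - y + 2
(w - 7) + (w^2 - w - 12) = w^2 - 19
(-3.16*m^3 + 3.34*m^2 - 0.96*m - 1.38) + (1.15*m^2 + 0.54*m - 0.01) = -3.16*m^3 + 4.49*m^2 - 0.42*m - 1.39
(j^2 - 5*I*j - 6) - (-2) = j^2 - 5*I*j - 4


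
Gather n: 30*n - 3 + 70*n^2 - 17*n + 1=70*n^2 + 13*n - 2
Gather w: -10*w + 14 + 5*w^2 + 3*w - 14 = 5*w^2 - 7*w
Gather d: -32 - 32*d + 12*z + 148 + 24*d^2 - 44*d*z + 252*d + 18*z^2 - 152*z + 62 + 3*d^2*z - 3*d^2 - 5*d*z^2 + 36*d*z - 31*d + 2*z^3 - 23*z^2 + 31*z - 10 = d^2*(3*z + 21) + d*(-5*z^2 - 8*z + 189) + 2*z^3 - 5*z^2 - 109*z + 168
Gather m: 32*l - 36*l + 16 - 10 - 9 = -4*l - 3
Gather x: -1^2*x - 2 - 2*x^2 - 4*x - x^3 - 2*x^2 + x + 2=-x^3 - 4*x^2 - 4*x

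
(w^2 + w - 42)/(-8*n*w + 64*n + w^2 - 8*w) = (-w^2 - w + 42)/(8*n*w - 64*n - w^2 + 8*w)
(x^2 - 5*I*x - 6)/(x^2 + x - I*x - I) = (x^2 - 5*I*x - 6)/(x^2 + x - I*x - I)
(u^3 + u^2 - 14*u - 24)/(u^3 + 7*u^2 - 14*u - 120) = (u^2 + 5*u + 6)/(u^2 + 11*u + 30)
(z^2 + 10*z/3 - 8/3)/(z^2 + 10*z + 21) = (3*z^2 + 10*z - 8)/(3*(z^2 + 10*z + 21))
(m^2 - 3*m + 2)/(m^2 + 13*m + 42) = (m^2 - 3*m + 2)/(m^2 + 13*m + 42)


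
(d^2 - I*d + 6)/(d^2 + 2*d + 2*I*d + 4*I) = (d - 3*I)/(d + 2)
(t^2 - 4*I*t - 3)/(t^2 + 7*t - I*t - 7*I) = (t - 3*I)/(t + 7)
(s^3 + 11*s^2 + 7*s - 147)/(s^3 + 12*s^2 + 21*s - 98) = (s - 3)/(s - 2)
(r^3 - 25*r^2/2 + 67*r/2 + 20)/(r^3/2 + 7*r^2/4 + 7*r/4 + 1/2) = 2*(r^2 - 13*r + 40)/(r^2 + 3*r + 2)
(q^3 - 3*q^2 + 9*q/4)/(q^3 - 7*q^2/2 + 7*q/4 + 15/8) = 2*q*(2*q - 3)/(4*q^2 - 8*q - 5)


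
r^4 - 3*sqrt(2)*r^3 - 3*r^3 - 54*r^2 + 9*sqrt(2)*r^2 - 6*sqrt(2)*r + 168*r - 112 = (r - 2)*(r - 1)*(r - 7*sqrt(2))*(r + 4*sqrt(2))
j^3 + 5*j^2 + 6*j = j*(j + 2)*(j + 3)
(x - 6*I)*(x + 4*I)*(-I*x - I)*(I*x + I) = x^4 + 2*x^3 - 2*I*x^3 + 25*x^2 - 4*I*x^2 + 48*x - 2*I*x + 24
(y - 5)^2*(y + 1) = y^3 - 9*y^2 + 15*y + 25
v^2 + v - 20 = (v - 4)*(v + 5)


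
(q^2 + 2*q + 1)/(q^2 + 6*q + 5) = (q + 1)/(q + 5)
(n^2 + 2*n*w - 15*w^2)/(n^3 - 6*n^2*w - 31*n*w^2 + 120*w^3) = 1/(n - 8*w)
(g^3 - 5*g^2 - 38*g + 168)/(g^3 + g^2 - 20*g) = (g^2 - g - 42)/(g*(g + 5))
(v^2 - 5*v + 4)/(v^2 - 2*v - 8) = (v - 1)/(v + 2)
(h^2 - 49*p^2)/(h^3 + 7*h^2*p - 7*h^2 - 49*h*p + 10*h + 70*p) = (h - 7*p)/(h^2 - 7*h + 10)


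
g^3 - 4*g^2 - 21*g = g*(g - 7)*(g + 3)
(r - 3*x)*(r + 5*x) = r^2 + 2*r*x - 15*x^2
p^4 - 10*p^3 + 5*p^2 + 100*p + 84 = (p - 7)*(p - 6)*(p + 1)*(p + 2)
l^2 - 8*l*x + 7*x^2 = (l - 7*x)*(l - x)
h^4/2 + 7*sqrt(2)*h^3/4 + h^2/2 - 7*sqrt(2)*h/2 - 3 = (h/2 + sqrt(2)/2)*(h - sqrt(2))*(h + sqrt(2)/2)*(h + 3*sqrt(2))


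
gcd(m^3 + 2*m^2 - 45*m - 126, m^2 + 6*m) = m + 6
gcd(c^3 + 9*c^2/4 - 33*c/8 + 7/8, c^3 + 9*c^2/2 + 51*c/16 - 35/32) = c^2 + 13*c/4 - 7/8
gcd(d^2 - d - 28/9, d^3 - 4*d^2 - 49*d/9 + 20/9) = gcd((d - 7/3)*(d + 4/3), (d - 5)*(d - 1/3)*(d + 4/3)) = d + 4/3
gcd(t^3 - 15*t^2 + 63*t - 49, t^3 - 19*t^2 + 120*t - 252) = t - 7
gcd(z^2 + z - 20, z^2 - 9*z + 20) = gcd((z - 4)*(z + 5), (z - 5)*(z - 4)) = z - 4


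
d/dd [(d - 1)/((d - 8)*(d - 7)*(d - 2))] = 2*(-d^3 + 10*d^2 - 17*d - 13)/(d^6 - 34*d^5 + 461*d^4 - 3148*d^3 + 11204*d^2 - 19264*d + 12544)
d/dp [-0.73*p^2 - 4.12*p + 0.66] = -1.46*p - 4.12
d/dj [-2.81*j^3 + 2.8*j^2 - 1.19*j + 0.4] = -8.43*j^2 + 5.6*j - 1.19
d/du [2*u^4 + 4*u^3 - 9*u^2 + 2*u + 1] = 8*u^3 + 12*u^2 - 18*u + 2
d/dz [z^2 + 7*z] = 2*z + 7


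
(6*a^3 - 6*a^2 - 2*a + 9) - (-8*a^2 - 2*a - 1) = 6*a^3 + 2*a^2 + 10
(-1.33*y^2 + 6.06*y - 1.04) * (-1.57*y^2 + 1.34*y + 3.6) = 2.0881*y^4 - 11.2964*y^3 + 4.9652*y^2 + 20.4224*y - 3.744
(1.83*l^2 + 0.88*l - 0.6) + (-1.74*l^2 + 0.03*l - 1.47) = 0.0900000000000001*l^2 + 0.91*l - 2.07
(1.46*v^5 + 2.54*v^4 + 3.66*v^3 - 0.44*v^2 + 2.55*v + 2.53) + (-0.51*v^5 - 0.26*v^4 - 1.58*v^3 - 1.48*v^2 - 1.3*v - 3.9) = 0.95*v^5 + 2.28*v^4 + 2.08*v^3 - 1.92*v^2 + 1.25*v - 1.37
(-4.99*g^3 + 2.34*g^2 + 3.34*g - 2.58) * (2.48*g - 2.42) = -12.3752*g^4 + 17.879*g^3 + 2.6204*g^2 - 14.4812*g + 6.2436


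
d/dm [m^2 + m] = 2*m + 1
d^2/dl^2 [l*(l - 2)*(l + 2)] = 6*l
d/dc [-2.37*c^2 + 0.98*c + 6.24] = 0.98 - 4.74*c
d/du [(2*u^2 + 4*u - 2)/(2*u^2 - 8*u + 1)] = 12*(-2*u^2 + u - 1)/(4*u^4 - 32*u^3 + 68*u^2 - 16*u + 1)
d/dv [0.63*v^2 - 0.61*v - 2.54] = 1.26*v - 0.61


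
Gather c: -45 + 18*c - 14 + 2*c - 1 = 20*c - 60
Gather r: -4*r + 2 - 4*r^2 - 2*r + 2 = -4*r^2 - 6*r + 4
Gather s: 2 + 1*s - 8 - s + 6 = 0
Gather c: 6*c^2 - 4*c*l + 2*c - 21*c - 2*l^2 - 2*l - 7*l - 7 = 6*c^2 + c*(-4*l - 19) - 2*l^2 - 9*l - 7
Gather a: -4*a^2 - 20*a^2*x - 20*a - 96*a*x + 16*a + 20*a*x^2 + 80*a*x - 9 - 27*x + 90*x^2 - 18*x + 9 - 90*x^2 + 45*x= a^2*(-20*x - 4) + a*(20*x^2 - 16*x - 4)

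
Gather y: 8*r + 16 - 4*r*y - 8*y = 8*r + y*(-4*r - 8) + 16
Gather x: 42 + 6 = 48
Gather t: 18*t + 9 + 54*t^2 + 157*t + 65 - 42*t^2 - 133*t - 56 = 12*t^2 + 42*t + 18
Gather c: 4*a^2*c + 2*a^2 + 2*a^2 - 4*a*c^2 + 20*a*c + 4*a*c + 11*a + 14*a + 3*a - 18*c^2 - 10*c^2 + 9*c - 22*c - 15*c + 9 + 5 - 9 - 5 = 4*a^2 + 28*a + c^2*(-4*a - 28) + c*(4*a^2 + 24*a - 28)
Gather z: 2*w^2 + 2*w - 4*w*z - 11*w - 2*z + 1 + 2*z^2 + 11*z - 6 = 2*w^2 - 9*w + 2*z^2 + z*(9 - 4*w) - 5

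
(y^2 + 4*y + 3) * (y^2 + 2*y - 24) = y^4 + 6*y^3 - 13*y^2 - 90*y - 72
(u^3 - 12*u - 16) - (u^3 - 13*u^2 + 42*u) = 13*u^2 - 54*u - 16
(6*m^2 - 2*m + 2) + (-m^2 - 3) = 5*m^2 - 2*m - 1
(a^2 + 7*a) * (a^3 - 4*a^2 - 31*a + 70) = a^5 + 3*a^4 - 59*a^3 - 147*a^2 + 490*a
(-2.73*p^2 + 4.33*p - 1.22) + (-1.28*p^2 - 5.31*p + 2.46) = -4.01*p^2 - 0.98*p + 1.24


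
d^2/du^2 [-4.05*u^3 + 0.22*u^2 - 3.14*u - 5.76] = 0.44 - 24.3*u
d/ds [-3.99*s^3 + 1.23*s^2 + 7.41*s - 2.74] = -11.97*s^2 + 2.46*s + 7.41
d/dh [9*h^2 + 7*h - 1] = 18*h + 7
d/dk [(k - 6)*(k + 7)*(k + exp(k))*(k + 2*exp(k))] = (k - 6)*(k + 7)*(k + exp(k))*(2*exp(k) + 1) + (k - 6)*(k + 7)*(k + 2*exp(k))*(exp(k) + 1) + (k - 6)*(k + exp(k))*(k + 2*exp(k)) + (k + 7)*(k + exp(k))*(k + 2*exp(k))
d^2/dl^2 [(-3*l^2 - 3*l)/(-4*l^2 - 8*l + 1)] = 6*(-16*l^3 + 12*l^2 + 12*l + 9)/(64*l^6 + 384*l^5 + 720*l^4 + 320*l^3 - 180*l^2 + 24*l - 1)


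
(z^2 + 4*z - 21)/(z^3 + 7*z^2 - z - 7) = (z - 3)/(z^2 - 1)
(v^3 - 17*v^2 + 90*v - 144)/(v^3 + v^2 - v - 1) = (v^3 - 17*v^2 + 90*v - 144)/(v^3 + v^2 - v - 1)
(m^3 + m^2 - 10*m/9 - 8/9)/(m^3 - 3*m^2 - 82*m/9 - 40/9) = (m - 1)/(m - 5)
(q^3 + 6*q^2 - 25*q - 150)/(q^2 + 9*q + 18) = (q^2 - 25)/(q + 3)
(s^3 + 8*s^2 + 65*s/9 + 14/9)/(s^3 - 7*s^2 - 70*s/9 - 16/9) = (s + 7)/(s - 8)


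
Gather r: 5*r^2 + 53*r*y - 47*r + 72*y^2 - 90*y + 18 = 5*r^2 + r*(53*y - 47) + 72*y^2 - 90*y + 18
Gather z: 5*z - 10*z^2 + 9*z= -10*z^2 + 14*z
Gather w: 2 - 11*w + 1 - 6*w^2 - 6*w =-6*w^2 - 17*w + 3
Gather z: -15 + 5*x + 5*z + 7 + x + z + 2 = 6*x + 6*z - 6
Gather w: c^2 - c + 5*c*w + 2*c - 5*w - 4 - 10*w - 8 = c^2 + c + w*(5*c - 15) - 12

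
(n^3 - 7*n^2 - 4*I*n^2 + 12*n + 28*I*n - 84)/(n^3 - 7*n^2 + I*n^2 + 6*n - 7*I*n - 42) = (n^2 - 4*I*n + 12)/(n^2 + I*n + 6)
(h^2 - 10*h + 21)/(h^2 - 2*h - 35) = (h - 3)/(h + 5)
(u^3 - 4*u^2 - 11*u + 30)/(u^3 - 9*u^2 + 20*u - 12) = (u^2 - 2*u - 15)/(u^2 - 7*u + 6)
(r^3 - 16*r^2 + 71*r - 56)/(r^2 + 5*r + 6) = (r^3 - 16*r^2 + 71*r - 56)/(r^2 + 5*r + 6)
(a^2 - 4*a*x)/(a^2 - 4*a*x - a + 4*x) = a/(a - 1)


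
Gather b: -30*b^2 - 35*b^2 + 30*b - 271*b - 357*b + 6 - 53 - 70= -65*b^2 - 598*b - 117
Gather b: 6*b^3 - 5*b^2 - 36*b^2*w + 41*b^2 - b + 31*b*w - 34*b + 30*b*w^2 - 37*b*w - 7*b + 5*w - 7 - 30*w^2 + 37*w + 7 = 6*b^3 + b^2*(36 - 36*w) + b*(30*w^2 - 6*w - 42) - 30*w^2 + 42*w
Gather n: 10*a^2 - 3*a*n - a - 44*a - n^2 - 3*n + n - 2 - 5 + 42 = 10*a^2 - 45*a - n^2 + n*(-3*a - 2) + 35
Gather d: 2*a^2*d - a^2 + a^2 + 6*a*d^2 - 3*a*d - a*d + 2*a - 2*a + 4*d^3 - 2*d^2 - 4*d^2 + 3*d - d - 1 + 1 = 4*d^3 + d^2*(6*a - 6) + d*(2*a^2 - 4*a + 2)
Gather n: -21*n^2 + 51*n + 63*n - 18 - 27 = -21*n^2 + 114*n - 45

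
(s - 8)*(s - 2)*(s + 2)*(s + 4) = s^4 - 4*s^3 - 36*s^2 + 16*s + 128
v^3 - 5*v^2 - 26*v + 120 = (v - 6)*(v - 4)*(v + 5)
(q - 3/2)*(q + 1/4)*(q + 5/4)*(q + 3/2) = q^4 + 3*q^3/2 - 31*q^2/16 - 27*q/8 - 45/64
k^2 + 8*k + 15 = (k + 3)*(k + 5)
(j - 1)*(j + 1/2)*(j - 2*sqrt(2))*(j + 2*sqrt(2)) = j^4 - j^3/2 - 17*j^2/2 + 4*j + 4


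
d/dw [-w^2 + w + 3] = 1 - 2*w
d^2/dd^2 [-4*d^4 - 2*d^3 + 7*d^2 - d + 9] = -48*d^2 - 12*d + 14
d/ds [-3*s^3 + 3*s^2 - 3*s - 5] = -9*s^2 + 6*s - 3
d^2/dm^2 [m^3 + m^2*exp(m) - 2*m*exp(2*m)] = m^2*exp(m) - 8*m*exp(2*m) + 4*m*exp(m) + 6*m - 8*exp(2*m) + 2*exp(m)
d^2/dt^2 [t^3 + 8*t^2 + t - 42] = 6*t + 16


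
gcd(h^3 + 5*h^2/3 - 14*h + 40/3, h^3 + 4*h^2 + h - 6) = 1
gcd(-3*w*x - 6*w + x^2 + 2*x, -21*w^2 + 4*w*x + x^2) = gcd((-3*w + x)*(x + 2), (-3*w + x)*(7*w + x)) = -3*w + x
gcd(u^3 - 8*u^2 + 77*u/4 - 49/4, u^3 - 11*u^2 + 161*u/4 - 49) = u^2 - 7*u + 49/4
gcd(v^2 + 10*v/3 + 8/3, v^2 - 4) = v + 2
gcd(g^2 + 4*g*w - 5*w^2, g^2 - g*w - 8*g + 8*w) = -g + w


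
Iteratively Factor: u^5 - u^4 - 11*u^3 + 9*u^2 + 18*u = (u + 3)*(u^4 - 4*u^3 + u^2 + 6*u) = (u - 3)*(u + 3)*(u^3 - u^2 - 2*u) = (u - 3)*(u + 1)*(u + 3)*(u^2 - 2*u) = (u - 3)*(u - 2)*(u + 1)*(u + 3)*(u)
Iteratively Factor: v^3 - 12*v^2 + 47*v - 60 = (v - 5)*(v^2 - 7*v + 12) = (v - 5)*(v - 3)*(v - 4)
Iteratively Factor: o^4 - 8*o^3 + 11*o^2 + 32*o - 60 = (o + 2)*(o^3 - 10*o^2 + 31*o - 30) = (o - 2)*(o + 2)*(o^2 - 8*o + 15) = (o - 5)*(o - 2)*(o + 2)*(o - 3)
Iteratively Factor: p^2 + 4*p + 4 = (p + 2)*(p + 2)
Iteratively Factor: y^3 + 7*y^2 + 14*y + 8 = (y + 2)*(y^2 + 5*y + 4) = (y + 1)*(y + 2)*(y + 4)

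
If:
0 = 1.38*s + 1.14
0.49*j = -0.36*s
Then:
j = 0.61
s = -0.83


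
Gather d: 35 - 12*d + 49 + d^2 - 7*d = d^2 - 19*d + 84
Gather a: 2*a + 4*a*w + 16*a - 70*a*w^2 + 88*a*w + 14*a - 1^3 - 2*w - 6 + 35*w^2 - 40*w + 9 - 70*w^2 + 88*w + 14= a*(-70*w^2 + 92*w + 32) - 35*w^2 + 46*w + 16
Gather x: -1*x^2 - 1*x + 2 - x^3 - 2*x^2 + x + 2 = -x^3 - 3*x^2 + 4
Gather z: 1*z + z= 2*z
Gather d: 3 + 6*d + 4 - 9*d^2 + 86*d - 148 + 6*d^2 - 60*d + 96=-3*d^2 + 32*d - 45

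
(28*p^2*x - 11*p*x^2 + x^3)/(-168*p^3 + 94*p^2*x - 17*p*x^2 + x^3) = x/(-6*p + x)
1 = 1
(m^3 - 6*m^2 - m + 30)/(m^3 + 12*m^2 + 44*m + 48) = (m^2 - 8*m + 15)/(m^2 + 10*m + 24)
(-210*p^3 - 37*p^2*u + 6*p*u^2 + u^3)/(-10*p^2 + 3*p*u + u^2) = (42*p^2 - p*u - u^2)/(2*p - u)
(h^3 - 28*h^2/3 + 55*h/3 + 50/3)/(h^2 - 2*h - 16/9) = 3*(h^2 - 10*h + 25)/(3*h - 8)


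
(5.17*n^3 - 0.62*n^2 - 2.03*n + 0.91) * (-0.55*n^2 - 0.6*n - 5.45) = -2.8435*n^5 - 2.761*n^4 - 26.688*n^3 + 4.0965*n^2 + 10.5175*n - 4.9595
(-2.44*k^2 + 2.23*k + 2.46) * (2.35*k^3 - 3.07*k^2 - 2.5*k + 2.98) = -5.734*k^5 + 12.7313*k^4 + 5.0349*k^3 - 20.3984*k^2 + 0.495399999999999*k + 7.3308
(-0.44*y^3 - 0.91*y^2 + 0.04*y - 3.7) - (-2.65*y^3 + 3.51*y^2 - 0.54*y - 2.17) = 2.21*y^3 - 4.42*y^2 + 0.58*y - 1.53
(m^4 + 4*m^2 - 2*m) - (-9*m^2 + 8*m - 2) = m^4 + 13*m^2 - 10*m + 2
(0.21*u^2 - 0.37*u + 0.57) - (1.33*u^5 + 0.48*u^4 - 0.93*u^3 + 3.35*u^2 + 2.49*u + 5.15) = -1.33*u^5 - 0.48*u^4 + 0.93*u^3 - 3.14*u^2 - 2.86*u - 4.58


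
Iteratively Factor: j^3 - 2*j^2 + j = (j - 1)*(j^2 - j) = j*(j - 1)*(j - 1)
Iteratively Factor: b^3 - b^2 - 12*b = (b)*(b^2 - b - 12) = b*(b - 4)*(b + 3)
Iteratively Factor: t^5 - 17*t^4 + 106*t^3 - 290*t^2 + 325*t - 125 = (t - 5)*(t^4 - 12*t^3 + 46*t^2 - 60*t + 25) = (t - 5)^2*(t^3 - 7*t^2 + 11*t - 5) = (t - 5)^2*(t - 1)*(t^2 - 6*t + 5) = (t - 5)^3*(t - 1)*(t - 1)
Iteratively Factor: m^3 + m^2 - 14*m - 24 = (m - 4)*(m^2 + 5*m + 6) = (m - 4)*(m + 2)*(m + 3)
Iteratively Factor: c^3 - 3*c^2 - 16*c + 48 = (c - 4)*(c^2 + c - 12) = (c - 4)*(c + 4)*(c - 3)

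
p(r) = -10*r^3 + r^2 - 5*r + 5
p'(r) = -30*r^2 + 2*r - 5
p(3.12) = -304.58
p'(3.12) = -290.79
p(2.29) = -121.30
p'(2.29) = -157.74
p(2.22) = -110.58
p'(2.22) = -148.41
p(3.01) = -273.70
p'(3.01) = -270.78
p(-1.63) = 59.11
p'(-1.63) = -87.97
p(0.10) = 4.50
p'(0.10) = -5.10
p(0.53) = 1.14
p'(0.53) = -12.37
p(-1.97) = 95.18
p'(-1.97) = -125.37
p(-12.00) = 17489.00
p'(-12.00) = -4349.00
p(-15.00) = 34055.00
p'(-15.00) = -6785.00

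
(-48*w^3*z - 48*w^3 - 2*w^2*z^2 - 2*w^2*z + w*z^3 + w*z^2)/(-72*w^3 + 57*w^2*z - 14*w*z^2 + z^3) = w*(6*w*z + 6*w + z^2 + z)/(9*w^2 - 6*w*z + z^2)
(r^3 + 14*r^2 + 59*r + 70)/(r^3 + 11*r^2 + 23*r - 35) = (r + 2)/(r - 1)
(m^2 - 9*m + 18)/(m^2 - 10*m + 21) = (m - 6)/(m - 7)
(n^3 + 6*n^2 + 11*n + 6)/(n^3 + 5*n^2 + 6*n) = (n + 1)/n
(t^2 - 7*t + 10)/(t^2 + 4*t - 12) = (t - 5)/(t + 6)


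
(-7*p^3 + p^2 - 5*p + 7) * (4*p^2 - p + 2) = -28*p^5 + 11*p^4 - 35*p^3 + 35*p^2 - 17*p + 14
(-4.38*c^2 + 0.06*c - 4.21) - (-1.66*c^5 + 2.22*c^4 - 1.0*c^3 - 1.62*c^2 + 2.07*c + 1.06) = 1.66*c^5 - 2.22*c^4 + 1.0*c^3 - 2.76*c^2 - 2.01*c - 5.27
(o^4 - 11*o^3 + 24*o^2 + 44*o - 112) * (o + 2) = o^5 - 9*o^4 + 2*o^3 + 92*o^2 - 24*o - 224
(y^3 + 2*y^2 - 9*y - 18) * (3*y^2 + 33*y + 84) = 3*y^5 + 39*y^4 + 123*y^3 - 183*y^2 - 1350*y - 1512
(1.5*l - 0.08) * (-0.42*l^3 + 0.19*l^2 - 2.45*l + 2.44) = -0.63*l^4 + 0.3186*l^3 - 3.6902*l^2 + 3.856*l - 0.1952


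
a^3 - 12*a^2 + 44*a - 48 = (a - 6)*(a - 4)*(a - 2)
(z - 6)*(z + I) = z^2 - 6*z + I*z - 6*I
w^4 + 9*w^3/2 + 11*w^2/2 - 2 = (w - 1/2)*(w + 1)*(w + 2)^2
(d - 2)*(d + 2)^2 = d^3 + 2*d^2 - 4*d - 8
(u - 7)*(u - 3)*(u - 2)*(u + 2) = u^4 - 10*u^3 + 17*u^2 + 40*u - 84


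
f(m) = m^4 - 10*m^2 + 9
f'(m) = 4*m^3 - 20*m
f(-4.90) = 345.38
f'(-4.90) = -372.60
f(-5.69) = 733.45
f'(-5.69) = -623.08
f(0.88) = 1.86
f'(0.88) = -14.87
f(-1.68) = -11.26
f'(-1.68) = 14.63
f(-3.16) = 8.86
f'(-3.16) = -63.02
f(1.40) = -6.76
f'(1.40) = -17.02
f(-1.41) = -6.93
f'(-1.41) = 16.99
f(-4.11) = 125.42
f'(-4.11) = -195.51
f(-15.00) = 48384.00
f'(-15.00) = -13200.00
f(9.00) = 5760.00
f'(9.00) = 2736.00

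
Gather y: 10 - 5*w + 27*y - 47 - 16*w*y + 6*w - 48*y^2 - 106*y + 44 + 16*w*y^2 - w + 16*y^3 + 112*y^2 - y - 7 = 16*y^3 + y^2*(16*w + 64) + y*(-16*w - 80)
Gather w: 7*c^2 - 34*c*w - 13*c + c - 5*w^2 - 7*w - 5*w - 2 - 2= 7*c^2 - 12*c - 5*w^2 + w*(-34*c - 12) - 4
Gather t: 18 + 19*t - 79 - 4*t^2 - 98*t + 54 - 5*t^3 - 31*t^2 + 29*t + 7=-5*t^3 - 35*t^2 - 50*t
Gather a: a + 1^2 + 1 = a + 2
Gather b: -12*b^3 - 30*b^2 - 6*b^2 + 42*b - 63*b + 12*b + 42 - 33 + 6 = -12*b^3 - 36*b^2 - 9*b + 15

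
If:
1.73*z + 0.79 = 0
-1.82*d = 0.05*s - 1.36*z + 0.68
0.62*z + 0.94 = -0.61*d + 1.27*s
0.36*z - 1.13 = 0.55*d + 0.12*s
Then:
No Solution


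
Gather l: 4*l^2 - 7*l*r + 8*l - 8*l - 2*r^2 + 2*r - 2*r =4*l^2 - 7*l*r - 2*r^2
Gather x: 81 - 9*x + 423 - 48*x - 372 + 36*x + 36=168 - 21*x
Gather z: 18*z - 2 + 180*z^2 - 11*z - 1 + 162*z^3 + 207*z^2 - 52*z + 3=162*z^3 + 387*z^2 - 45*z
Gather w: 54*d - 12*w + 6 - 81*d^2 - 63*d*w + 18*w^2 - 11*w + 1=-81*d^2 + 54*d + 18*w^2 + w*(-63*d - 23) + 7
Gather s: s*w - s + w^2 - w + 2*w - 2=s*(w - 1) + w^2 + w - 2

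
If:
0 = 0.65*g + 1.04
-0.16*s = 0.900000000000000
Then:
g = -1.60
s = -5.62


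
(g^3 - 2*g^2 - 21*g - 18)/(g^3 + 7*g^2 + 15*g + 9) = (g - 6)/(g + 3)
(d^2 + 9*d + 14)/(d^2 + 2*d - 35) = (d + 2)/(d - 5)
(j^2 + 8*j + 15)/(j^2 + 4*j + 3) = (j + 5)/(j + 1)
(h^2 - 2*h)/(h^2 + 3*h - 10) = h/(h + 5)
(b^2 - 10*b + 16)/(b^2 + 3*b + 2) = (b^2 - 10*b + 16)/(b^2 + 3*b + 2)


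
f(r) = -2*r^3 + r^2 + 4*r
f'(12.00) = -836.00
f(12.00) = -3264.00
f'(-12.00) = -884.00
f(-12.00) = 3552.00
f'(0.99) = 0.10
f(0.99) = 3.00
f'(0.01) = 4.02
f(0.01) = 0.04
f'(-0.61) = 0.55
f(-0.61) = -1.61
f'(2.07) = -17.57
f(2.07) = -5.17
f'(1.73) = -10.50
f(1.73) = -0.44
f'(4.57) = -112.17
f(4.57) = -151.72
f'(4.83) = -126.31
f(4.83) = -182.71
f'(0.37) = 3.92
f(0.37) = 1.52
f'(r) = -6*r^2 + 2*r + 4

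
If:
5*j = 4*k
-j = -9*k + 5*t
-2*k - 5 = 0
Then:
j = -2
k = -5/2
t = -41/10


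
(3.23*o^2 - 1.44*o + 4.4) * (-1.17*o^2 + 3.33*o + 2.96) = -3.7791*o^4 + 12.4407*o^3 - 0.3824*o^2 + 10.3896*o + 13.024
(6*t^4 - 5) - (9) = 6*t^4 - 14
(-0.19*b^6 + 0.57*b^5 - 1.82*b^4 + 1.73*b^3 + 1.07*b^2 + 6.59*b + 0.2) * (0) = 0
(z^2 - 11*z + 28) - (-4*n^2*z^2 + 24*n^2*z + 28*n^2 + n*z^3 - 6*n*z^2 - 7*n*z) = 4*n^2*z^2 - 24*n^2*z - 28*n^2 - n*z^3 + 6*n*z^2 + 7*n*z + z^2 - 11*z + 28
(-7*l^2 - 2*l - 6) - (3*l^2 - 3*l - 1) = -10*l^2 + l - 5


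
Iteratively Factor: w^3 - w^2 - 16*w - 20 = (w - 5)*(w^2 + 4*w + 4) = (w - 5)*(w + 2)*(w + 2)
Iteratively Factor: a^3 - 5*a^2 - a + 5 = (a - 5)*(a^2 - 1) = (a - 5)*(a + 1)*(a - 1)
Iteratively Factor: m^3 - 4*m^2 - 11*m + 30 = (m - 5)*(m^2 + m - 6) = (m - 5)*(m - 2)*(m + 3)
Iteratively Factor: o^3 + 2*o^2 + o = (o)*(o^2 + 2*o + 1) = o*(o + 1)*(o + 1)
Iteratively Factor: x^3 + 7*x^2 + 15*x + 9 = (x + 3)*(x^2 + 4*x + 3) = (x + 3)^2*(x + 1)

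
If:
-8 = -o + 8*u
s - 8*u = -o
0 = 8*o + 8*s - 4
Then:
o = 17/2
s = -8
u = 1/16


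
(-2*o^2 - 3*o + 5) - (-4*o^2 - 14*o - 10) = 2*o^2 + 11*o + 15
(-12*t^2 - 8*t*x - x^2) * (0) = 0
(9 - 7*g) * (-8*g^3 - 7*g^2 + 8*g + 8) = 56*g^4 - 23*g^3 - 119*g^2 + 16*g + 72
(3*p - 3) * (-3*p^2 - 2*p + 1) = -9*p^3 + 3*p^2 + 9*p - 3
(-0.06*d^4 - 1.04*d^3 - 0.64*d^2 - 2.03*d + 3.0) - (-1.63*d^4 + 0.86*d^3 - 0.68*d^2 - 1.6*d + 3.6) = 1.57*d^4 - 1.9*d^3 + 0.04*d^2 - 0.43*d - 0.6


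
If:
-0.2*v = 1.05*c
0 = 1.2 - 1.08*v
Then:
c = -0.21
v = 1.11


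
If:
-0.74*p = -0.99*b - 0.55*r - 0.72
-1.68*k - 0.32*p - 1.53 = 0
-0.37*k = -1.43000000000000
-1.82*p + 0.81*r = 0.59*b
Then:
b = 8.42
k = 3.86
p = -25.07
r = -50.20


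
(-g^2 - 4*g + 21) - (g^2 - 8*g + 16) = -2*g^2 + 4*g + 5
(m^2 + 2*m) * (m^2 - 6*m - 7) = m^4 - 4*m^3 - 19*m^2 - 14*m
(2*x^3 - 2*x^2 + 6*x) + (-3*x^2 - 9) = 2*x^3 - 5*x^2 + 6*x - 9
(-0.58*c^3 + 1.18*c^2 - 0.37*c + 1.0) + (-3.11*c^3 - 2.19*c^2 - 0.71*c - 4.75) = -3.69*c^3 - 1.01*c^2 - 1.08*c - 3.75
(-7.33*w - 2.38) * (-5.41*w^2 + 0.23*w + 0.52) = 39.6553*w^3 + 11.1899*w^2 - 4.359*w - 1.2376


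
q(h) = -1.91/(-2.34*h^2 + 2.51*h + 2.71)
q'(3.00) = -0.19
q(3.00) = 0.18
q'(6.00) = -0.01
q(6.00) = 0.03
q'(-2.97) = 0.05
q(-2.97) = 0.08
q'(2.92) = -0.22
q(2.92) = 0.19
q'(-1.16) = 1.35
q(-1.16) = 0.57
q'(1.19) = -1.03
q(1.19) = -0.80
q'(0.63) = -0.07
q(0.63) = -0.57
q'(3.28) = -0.12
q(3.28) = 0.13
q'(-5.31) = 0.01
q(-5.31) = 0.02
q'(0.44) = 0.08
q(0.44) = -0.57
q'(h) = -1.91*(4.68*h - 2.51)/(-2.34*h^2 + 2.51*h + 2.71)^2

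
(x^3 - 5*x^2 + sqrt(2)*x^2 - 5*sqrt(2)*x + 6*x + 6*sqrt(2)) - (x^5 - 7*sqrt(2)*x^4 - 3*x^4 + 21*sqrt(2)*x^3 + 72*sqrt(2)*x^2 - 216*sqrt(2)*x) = -x^5 + 3*x^4 + 7*sqrt(2)*x^4 - 21*sqrt(2)*x^3 + x^3 - 71*sqrt(2)*x^2 - 5*x^2 + 6*x + 211*sqrt(2)*x + 6*sqrt(2)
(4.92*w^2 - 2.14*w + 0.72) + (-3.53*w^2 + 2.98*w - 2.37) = 1.39*w^2 + 0.84*w - 1.65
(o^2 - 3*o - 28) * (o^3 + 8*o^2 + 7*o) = o^5 + 5*o^4 - 45*o^3 - 245*o^2 - 196*o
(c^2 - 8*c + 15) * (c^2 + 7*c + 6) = c^4 - c^3 - 35*c^2 + 57*c + 90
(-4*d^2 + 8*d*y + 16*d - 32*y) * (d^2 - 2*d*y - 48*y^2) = -4*d^4 + 16*d^3*y + 16*d^3 + 176*d^2*y^2 - 64*d^2*y - 384*d*y^3 - 704*d*y^2 + 1536*y^3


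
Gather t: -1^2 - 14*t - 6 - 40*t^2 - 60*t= -40*t^2 - 74*t - 7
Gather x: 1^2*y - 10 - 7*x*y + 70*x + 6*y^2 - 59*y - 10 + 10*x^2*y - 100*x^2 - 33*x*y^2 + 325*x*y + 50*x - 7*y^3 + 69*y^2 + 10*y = x^2*(10*y - 100) + x*(-33*y^2 + 318*y + 120) - 7*y^3 + 75*y^2 - 48*y - 20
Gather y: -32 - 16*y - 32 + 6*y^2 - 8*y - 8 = 6*y^2 - 24*y - 72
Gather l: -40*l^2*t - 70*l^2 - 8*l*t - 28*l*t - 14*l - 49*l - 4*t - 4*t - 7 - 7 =l^2*(-40*t - 70) + l*(-36*t - 63) - 8*t - 14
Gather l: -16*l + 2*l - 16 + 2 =-14*l - 14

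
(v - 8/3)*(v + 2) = v^2 - 2*v/3 - 16/3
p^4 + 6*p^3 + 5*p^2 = p^2*(p + 1)*(p + 5)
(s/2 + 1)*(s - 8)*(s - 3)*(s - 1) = s^4/2 - 5*s^3 + 11*s^2/2 + 23*s - 24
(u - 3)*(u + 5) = u^2 + 2*u - 15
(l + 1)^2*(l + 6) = l^3 + 8*l^2 + 13*l + 6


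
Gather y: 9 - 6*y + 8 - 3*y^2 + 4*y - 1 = -3*y^2 - 2*y + 16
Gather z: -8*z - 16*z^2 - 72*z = -16*z^2 - 80*z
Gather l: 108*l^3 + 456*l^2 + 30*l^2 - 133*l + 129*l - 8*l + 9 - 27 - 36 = 108*l^3 + 486*l^2 - 12*l - 54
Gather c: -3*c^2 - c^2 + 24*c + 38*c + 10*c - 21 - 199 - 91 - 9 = -4*c^2 + 72*c - 320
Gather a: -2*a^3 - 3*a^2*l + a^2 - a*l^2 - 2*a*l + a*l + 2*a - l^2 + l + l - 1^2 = -2*a^3 + a^2*(1 - 3*l) + a*(-l^2 - l + 2) - l^2 + 2*l - 1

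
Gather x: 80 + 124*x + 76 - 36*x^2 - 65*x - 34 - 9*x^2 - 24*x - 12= -45*x^2 + 35*x + 110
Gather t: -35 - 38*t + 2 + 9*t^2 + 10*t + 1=9*t^2 - 28*t - 32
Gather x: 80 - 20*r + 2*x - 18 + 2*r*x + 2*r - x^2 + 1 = -18*r - x^2 + x*(2*r + 2) + 63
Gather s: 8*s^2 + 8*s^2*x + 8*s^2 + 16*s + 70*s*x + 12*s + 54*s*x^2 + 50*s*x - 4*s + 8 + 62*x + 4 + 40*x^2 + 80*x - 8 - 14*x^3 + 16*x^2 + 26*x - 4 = s^2*(8*x + 16) + s*(54*x^2 + 120*x + 24) - 14*x^3 + 56*x^2 + 168*x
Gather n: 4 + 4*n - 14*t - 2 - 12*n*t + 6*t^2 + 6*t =n*(4 - 12*t) + 6*t^2 - 8*t + 2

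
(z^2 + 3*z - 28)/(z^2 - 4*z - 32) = (-z^2 - 3*z + 28)/(-z^2 + 4*z + 32)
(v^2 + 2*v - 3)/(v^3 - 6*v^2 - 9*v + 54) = (v - 1)/(v^2 - 9*v + 18)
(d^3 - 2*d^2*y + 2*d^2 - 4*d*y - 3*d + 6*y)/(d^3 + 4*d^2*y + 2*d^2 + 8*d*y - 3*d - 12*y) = (d - 2*y)/(d + 4*y)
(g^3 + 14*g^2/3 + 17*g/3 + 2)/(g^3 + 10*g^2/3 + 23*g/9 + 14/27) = 9*(g^2 + 4*g + 3)/(9*g^2 + 24*g + 7)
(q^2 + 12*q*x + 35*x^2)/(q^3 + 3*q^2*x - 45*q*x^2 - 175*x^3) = (-q - 7*x)/(-q^2 + 2*q*x + 35*x^2)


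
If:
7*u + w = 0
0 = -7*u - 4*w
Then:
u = 0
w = 0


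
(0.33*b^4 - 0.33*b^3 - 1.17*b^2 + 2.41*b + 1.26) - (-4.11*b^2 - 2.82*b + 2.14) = 0.33*b^4 - 0.33*b^3 + 2.94*b^2 + 5.23*b - 0.88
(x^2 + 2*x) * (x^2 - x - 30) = x^4 + x^3 - 32*x^2 - 60*x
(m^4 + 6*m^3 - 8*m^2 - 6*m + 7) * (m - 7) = m^5 - m^4 - 50*m^3 + 50*m^2 + 49*m - 49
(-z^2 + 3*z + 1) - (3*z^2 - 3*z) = -4*z^2 + 6*z + 1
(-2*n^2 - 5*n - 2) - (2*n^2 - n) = -4*n^2 - 4*n - 2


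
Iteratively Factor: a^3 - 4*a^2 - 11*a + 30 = (a + 3)*(a^2 - 7*a + 10) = (a - 2)*(a + 3)*(a - 5)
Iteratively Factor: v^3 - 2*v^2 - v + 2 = (v - 1)*(v^2 - v - 2) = (v - 1)*(v + 1)*(v - 2)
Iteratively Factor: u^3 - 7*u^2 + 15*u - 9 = (u - 3)*(u^2 - 4*u + 3) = (u - 3)^2*(u - 1)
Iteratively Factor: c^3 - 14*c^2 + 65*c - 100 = (c - 5)*(c^2 - 9*c + 20) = (c - 5)*(c - 4)*(c - 5)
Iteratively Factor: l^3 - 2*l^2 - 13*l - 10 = (l + 2)*(l^2 - 4*l - 5) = (l - 5)*(l + 2)*(l + 1)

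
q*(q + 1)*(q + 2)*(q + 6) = q^4 + 9*q^3 + 20*q^2 + 12*q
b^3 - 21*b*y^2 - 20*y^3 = (b - 5*y)*(b + y)*(b + 4*y)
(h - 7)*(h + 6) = h^2 - h - 42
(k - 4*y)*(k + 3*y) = k^2 - k*y - 12*y^2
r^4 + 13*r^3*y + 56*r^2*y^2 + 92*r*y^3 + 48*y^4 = (r + y)*(r + 2*y)*(r + 4*y)*(r + 6*y)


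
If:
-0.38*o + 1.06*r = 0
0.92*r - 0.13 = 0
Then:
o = 0.39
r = 0.14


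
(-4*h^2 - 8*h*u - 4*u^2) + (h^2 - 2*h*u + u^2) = -3*h^2 - 10*h*u - 3*u^2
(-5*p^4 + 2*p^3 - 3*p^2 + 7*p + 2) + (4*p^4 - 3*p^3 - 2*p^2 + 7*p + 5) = -p^4 - p^3 - 5*p^2 + 14*p + 7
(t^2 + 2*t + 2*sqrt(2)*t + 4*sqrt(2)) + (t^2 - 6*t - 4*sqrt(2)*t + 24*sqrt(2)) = 2*t^2 - 4*t - 2*sqrt(2)*t + 28*sqrt(2)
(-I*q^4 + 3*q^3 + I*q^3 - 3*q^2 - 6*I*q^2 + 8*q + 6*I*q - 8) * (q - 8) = -I*q^5 + 3*q^4 + 9*I*q^4 - 27*q^3 - 14*I*q^3 + 32*q^2 + 54*I*q^2 - 72*q - 48*I*q + 64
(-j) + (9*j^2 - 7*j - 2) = 9*j^2 - 8*j - 2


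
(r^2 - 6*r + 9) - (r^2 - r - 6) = 15 - 5*r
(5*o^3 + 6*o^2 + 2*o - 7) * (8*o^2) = 40*o^5 + 48*o^4 + 16*o^3 - 56*o^2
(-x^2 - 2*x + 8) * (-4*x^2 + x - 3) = 4*x^4 + 7*x^3 - 31*x^2 + 14*x - 24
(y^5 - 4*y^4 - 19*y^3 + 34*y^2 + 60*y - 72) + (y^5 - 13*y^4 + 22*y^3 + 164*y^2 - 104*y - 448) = 2*y^5 - 17*y^4 + 3*y^3 + 198*y^2 - 44*y - 520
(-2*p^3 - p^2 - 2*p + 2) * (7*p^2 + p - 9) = -14*p^5 - 9*p^4 + 3*p^3 + 21*p^2 + 20*p - 18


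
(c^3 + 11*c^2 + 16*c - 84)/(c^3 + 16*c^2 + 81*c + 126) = (c - 2)/(c + 3)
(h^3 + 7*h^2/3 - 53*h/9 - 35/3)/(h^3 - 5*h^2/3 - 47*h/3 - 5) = (9*h^2 - 6*h - 35)/(3*(3*h^2 - 14*h - 5))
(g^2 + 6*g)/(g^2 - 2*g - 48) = g/(g - 8)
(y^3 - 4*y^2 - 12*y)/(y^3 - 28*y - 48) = y/(y + 4)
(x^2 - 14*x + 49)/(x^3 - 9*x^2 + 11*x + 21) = (x - 7)/(x^2 - 2*x - 3)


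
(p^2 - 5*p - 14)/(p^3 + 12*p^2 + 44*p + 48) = (p - 7)/(p^2 + 10*p + 24)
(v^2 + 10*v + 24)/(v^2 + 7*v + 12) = (v + 6)/(v + 3)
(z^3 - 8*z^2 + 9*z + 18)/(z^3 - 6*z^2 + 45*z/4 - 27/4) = 4*(z^2 - 5*z - 6)/(4*z^2 - 12*z + 9)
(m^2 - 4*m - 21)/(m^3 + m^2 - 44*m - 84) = (m + 3)/(m^2 + 8*m + 12)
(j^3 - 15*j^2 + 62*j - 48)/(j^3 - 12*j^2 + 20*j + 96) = (j - 1)/(j + 2)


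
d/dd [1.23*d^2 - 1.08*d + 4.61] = 2.46*d - 1.08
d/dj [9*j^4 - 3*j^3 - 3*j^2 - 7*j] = 36*j^3 - 9*j^2 - 6*j - 7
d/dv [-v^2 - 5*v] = -2*v - 5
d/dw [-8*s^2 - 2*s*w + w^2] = -2*s + 2*w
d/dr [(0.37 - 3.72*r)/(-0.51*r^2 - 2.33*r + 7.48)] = (-1.8972*r^2 + 0.3774*r - 26.9635)/(0.2601*r^4 + 2.3766*r^3 - 2.2007*r^2 - 34.8568*r + 55.9504)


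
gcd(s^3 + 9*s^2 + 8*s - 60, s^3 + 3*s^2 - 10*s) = s^2 + 3*s - 10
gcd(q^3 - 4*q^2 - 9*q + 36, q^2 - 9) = q^2 - 9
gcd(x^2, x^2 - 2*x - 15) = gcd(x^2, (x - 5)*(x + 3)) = 1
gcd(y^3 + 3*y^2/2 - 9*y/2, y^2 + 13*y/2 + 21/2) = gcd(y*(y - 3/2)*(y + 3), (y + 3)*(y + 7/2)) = y + 3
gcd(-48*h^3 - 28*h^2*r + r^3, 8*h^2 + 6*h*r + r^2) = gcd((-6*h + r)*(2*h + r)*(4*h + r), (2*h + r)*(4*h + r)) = 8*h^2 + 6*h*r + r^2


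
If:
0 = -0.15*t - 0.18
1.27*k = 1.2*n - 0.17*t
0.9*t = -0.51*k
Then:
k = 2.12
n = 2.07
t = -1.20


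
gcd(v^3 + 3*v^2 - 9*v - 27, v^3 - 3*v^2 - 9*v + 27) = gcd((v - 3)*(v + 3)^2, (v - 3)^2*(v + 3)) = v^2 - 9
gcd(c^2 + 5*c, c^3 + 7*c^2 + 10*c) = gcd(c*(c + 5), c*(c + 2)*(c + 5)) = c^2 + 5*c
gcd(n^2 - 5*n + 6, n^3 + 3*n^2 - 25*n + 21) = n - 3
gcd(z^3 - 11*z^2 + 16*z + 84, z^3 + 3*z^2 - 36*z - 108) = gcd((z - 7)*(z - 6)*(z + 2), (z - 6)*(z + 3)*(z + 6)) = z - 6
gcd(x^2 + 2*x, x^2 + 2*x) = x^2 + 2*x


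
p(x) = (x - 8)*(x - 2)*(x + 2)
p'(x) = (x - 8)*(x - 2) + (x - 8)*(x + 2) + (x - 2)*(x + 2) = 3*x^2 - 16*x - 4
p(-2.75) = -38.30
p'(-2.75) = 62.69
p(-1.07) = 25.90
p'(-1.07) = 16.55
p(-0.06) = 32.21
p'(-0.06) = -3.03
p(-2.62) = -30.42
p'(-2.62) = 58.51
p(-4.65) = -222.92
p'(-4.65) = 135.27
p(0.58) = 27.18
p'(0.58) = -12.27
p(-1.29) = 21.70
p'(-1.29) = 21.63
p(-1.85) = 5.69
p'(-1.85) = 35.87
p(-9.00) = -1309.00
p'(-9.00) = 383.00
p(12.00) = 560.00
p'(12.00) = 236.00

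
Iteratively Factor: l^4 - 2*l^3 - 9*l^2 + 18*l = (l - 3)*(l^3 + l^2 - 6*l) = l*(l - 3)*(l^2 + l - 6) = l*(l - 3)*(l - 2)*(l + 3)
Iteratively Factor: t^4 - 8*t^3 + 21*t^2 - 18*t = (t - 2)*(t^3 - 6*t^2 + 9*t) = (t - 3)*(t - 2)*(t^2 - 3*t) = (t - 3)^2*(t - 2)*(t)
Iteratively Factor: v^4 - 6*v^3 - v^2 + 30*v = (v - 5)*(v^3 - v^2 - 6*v) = v*(v - 5)*(v^2 - v - 6) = v*(v - 5)*(v - 3)*(v + 2)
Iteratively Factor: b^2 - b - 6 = (b - 3)*(b + 2)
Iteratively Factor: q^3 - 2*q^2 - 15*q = (q)*(q^2 - 2*q - 15) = q*(q - 5)*(q + 3)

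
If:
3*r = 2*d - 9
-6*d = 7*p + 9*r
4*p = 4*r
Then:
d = 72/25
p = -27/25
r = -27/25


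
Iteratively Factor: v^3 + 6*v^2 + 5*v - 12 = (v - 1)*(v^2 + 7*v + 12) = (v - 1)*(v + 3)*(v + 4)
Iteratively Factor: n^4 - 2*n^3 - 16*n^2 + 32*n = (n + 4)*(n^3 - 6*n^2 + 8*n) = (n - 2)*(n + 4)*(n^2 - 4*n) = n*(n - 2)*(n + 4)*(n - 4)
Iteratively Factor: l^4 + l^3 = (l)*(l^3 + l^2) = l^2*(l^2 + l) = l^3*(l + 1)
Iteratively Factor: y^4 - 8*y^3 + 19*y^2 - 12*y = (y - 3)*(y^3 - 5*y^2 + 4*y) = y*(y - 3)*(y^2 - 5*y + 4) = y*(y - 4)*(y - 3)*(y - 1)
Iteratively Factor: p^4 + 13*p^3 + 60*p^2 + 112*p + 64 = (p + 1)*(p^3 + 12*p^2 + 48*p + 64) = (p + 1)*(p + 4)*(p^2 + 8*p + 16) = (p + 1)*(p + 4)^2*(p + 4)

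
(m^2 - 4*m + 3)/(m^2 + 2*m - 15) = (m - 1)/(m + 5)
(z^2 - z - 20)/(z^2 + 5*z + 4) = (z - 5)/(z + 1)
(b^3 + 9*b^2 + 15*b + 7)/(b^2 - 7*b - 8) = (b^2 + 8*b + 7)/(b - 8)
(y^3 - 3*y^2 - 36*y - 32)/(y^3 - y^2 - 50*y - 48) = (y + 4)/(y + 6)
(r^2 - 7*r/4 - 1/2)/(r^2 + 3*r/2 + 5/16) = 4*(r - 2)/(4*r + 5)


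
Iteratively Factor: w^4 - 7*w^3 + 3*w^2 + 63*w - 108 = (w - 3)*(w^3 - 4*w^2 - 9*w + 36) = (w - 3)*(w + 3)*(w^2 - 7*w + 12) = (w - 4)*(w - 3)*(w + 3)*(w - 3)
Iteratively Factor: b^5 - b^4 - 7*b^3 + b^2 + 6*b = (b - 1)*(b^4 - 7*b^2 - 6*b) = (b - 3)*(b - 1)*(b^3 + 3*b^2 + 2*b) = (b - 3)*(b - 1)*(b + 1)*(b^2 + 2*b) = (b - 3)*(b - 1)*(b + 1)*(b + 2)*(b)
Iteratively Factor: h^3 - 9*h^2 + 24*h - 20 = (h - 2)*(h^2 - 7*h + 10) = (h - 2)^2*(h - 5)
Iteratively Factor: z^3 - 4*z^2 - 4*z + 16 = (z - 2)*(z^2 - 2*z - 8) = (z - 2)*(z + 2)*(z - 4)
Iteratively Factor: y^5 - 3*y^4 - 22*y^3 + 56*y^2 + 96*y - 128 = (y - 1)*(y^4 - 2*y^3 - 24*y^2 + 32*y + 128) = (y - 1)*(y + 2)*(y^3 - 4*y^2 - 16*y + 64) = (y - 4)*(y - 1)*(y + 2)*(y^2 - 16) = (y - 4)*(y - 1)*(y + 2)*(y + 4)*(y - 4)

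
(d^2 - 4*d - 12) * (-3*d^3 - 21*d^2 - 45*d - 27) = -3*d^5 - 9*d^4 + 75*d^3 + 405*d^2 + 648*d + 324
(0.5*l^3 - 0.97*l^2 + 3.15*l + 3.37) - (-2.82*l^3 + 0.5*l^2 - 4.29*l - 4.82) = 3.32*l^3 - 1.47*l^2 + 7.44*l + 8.19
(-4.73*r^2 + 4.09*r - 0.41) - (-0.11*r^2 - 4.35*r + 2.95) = -4.62*r^2 + 8.44*r - 3.36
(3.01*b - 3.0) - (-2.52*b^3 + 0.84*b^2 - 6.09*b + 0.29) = 2.52*b^3 - 0.84*b^2 + 9.1*b - 3.29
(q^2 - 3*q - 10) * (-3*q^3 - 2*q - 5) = -3*q^5 + 9*q^4 + 28*q^3 + q^2 + 35*q + 50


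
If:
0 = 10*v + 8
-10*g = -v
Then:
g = -2/25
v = -4/5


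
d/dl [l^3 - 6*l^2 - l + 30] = 3*l^2 - 12*l - 1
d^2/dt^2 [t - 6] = 0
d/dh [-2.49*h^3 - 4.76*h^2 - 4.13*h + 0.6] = -7.47*h^2 - 9.52*h - 4.13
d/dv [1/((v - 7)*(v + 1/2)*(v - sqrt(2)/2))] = 4*(-2*(v - 7)*(2*v + 1) - 2*(v - 7)*(2*v - sqrt(2)) - (2*v + 1)*(2*v - sqrt(2)))/((v - 7)^2*(2*v + 1)^2*(2*v - sqrt(2))^2)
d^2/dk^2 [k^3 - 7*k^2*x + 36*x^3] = 6*k - 14*x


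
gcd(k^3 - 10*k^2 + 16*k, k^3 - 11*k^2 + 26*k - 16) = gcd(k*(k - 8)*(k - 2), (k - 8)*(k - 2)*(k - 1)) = k^2 - 10*k + 16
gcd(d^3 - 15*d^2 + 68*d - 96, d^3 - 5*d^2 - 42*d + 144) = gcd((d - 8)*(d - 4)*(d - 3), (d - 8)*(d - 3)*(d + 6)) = d^2 - 11*d + 24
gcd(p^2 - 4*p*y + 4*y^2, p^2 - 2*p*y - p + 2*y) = -p + 2*y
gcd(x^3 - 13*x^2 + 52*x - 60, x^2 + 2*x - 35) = x - 5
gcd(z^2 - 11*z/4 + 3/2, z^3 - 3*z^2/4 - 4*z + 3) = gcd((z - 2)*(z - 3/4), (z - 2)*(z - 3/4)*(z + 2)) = z^2 - 11*z/4 + 3/2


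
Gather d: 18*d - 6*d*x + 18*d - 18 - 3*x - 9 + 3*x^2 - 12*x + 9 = d*(36 - 6*x) + 3*x^2 - 15*x - 18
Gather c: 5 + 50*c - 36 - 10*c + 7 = 40*c - 24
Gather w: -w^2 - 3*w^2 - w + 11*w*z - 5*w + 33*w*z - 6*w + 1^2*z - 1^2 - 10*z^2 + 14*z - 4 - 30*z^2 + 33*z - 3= -4*w^2 + w*(44*z - 12) - 40*z^2 + 48*z - 8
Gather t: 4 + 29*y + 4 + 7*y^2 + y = 7*y^2 + 30*y + 8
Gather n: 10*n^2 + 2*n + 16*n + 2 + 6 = 10*n^2 + 18*n + 8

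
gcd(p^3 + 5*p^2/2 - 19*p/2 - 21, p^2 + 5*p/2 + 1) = p + 2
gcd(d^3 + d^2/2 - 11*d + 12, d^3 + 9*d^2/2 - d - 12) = d^2 + 5*d/2 - 6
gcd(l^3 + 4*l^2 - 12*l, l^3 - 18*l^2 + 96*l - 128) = l - 2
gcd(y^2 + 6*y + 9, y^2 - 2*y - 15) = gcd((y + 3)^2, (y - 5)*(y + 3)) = y + 3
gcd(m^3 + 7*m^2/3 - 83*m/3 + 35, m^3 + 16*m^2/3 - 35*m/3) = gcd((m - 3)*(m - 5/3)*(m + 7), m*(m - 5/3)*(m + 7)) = m^2 + 16*m/3 - 35/3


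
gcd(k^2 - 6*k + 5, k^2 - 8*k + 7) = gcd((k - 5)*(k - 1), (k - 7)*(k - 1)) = k - 1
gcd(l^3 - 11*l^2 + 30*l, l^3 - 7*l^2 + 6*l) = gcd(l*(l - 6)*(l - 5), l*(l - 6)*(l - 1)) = l^2 - 6*l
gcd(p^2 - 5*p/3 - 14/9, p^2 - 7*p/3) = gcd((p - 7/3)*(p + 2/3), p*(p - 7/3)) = p - 7/3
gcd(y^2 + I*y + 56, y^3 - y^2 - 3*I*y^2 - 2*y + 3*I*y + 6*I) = 1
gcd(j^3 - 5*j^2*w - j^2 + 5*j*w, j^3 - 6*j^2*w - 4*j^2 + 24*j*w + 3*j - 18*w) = j - 1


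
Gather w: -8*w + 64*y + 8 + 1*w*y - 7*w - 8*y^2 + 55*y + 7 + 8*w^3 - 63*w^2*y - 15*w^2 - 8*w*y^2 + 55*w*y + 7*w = 8*w^3 + w^2*(-63*y - 15) + w*(-8*y^2 + 56*y - 8) - 8*y^2 + 119*y + 15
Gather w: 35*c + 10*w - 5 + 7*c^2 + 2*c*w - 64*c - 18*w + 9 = 7*c^2 - 29*c + w*(2*c - 8) + 4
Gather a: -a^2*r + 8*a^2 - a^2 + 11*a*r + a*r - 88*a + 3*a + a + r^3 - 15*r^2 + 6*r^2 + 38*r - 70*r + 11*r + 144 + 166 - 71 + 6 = a^2*(7 - r) + a*(12*r - 84) + r^3 - 9*r^2 - 21*r + 245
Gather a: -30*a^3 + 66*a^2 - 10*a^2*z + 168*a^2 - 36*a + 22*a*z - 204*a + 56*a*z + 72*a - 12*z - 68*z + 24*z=-30*a^3 + a^2*(234 - 10*z) + a*(78*z - 168) - 56*z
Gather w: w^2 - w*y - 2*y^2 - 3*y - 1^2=w^2 - w*y - 2*y^2 - 3*y - 1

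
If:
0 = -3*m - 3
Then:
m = -1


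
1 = 1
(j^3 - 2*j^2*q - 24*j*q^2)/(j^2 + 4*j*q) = j - 6*q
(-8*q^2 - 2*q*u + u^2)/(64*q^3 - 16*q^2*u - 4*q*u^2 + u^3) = (-2*q - u)/(16*q^2 - u^2)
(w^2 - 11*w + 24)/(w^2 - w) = (w^2 - 11*w + 24)/(w*(w - 1))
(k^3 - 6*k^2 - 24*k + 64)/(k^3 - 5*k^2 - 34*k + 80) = (k + 4)/(k + 5)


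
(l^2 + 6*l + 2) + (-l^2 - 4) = 6*l - 2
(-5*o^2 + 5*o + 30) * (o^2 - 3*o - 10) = -5*o^4 + 20*o^3 + 65*o^2 - 140*o - 300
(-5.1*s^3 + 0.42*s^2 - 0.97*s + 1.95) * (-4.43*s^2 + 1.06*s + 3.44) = 22.593*s^5 - 7.2666*s^4 - 12.8017*s^3 - 8.2219*s^2 - 1.2698*s + 6.708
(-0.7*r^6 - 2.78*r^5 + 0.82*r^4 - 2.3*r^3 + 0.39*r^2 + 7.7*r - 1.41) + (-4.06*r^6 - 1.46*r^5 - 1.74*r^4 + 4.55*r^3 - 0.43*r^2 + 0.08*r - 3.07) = -4.76*r^6 - 4.24*r^5 - 0.92*r^4 + 2.25*r^3 - 0.04*r^2 + 7.78*r - 4.48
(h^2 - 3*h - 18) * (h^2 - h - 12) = h^4 - 4*h^3 - 27*h^2 + 54*h + 216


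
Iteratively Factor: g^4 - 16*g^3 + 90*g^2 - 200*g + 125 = (g - 5)*(g^3 - 11*g^2 + 35*g - 25) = (g - 5)*(g - 1)*(g^2 - 10*g + 25) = (g - 5)^2*(g - 1)*(g - 5)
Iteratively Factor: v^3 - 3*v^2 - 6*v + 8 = (v + 2)*(v^2 - 5*v + 4) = (v - 1)*(v + 2)*(v - 4)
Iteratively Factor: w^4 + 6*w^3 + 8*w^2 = (w)*(w^3 + 6*w^2 + 8*w) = w^2*(w^2 + 6*w + 8) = w^2*(w + 2)*(w + 4)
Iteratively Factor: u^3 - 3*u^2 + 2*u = (u)*(u^2 - 3*u + 2) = u*(u - 2)*(u - 1)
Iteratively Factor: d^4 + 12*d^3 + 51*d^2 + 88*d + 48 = (d + 4)*(d^3 + 8*d^2 + 19*d + 12) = (d + 1)*(d + 4)*(d^2 + 7*d + 12) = (d + 1)*(d + 4)^2*(d + 3)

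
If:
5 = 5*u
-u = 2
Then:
No Solution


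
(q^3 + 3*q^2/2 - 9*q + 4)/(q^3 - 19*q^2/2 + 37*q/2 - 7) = (q + 4)/(q - 7)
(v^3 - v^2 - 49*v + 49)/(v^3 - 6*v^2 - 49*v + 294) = (v - 1)/(v - 6)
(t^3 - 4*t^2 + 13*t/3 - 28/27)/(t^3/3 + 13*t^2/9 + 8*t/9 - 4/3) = (27*t^3 - 108*t^2 + 117*t - 28)/(3*(3*t^3 + 13*t^2 + 8*t - 12))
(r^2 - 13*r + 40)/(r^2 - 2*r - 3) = (-r^2 + 13*r - 40)/(-r^2 + 2*r + 3)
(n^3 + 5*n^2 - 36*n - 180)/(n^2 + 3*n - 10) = (n^2 - 36)/(n - 2)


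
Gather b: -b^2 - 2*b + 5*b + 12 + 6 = -b^2 + 3*b + 18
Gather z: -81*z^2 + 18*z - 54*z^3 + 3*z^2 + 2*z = -54*z^3 - 78*z^2 + 20*z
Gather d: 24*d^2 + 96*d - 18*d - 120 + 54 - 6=24*d^2 + 78*d - 72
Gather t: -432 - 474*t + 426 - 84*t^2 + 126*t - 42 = -84*t^2 - 348*t - 48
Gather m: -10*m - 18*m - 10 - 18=-28*m - 28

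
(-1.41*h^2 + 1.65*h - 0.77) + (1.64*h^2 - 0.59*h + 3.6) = 0.23*h^2 + 1.06*h + 2.83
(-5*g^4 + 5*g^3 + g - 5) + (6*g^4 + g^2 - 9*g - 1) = g^4 + 5*g^3 + g^2 - 8*g - 6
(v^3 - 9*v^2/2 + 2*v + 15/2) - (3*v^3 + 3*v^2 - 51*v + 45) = -2*v^3 - 15*v^2/2 + 53*v - 75/2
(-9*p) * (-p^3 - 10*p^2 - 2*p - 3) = 9*p^4 + 90*p^3 + 18*p^2 + 27*p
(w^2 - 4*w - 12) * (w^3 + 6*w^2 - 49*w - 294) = w^5 + 2*w^4 - 85*w^3 - 170*w^2 + 1764*w + 3528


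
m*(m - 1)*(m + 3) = m^3 + 2*m^2 - 3*m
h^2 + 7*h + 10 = (h + 2)*(h + 5)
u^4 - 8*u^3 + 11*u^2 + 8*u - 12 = (u - 6)*(u - 2)*(u - 1)*(u + 1)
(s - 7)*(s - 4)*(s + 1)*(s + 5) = s^4 - 5*s^3 - 33*s^2 + 113*s + 140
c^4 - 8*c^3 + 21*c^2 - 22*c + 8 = (c - 4)*(c - 2)*(c - 1)^2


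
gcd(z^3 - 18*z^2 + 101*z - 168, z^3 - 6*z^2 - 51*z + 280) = z - 8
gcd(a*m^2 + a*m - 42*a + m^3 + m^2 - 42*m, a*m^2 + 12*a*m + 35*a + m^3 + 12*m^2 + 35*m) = a*m + 7*a + m^2 + 7*m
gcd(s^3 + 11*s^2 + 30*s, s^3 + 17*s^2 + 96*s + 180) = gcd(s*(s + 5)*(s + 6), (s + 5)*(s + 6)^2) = s^2 + 11*s + 30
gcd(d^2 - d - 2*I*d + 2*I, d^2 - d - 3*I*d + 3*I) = d - 1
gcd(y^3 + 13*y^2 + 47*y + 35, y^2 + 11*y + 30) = y + 5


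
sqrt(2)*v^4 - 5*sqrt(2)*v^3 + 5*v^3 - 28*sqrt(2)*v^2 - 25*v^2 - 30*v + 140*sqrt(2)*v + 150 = (v - 5)*(v - 3*sqrt(2))*(v + 5*sqrt(2))*(sqrt(2)*v + 1)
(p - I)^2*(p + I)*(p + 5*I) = p^4 + 4*I*p^3 + 6*p^2 + 4*I*p + 5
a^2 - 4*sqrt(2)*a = a*(a - 4*sqrt(2))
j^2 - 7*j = j*(j - 7)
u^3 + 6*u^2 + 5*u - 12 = (u - 1)*(u + 3)*(u + 4)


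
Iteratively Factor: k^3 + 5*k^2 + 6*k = (k + 3)*(k^2 + 2*k) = k*(k + 3)*(k + 2)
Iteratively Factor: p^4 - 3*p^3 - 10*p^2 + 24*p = (p - 4)*(p^3 + p^2 - 6*p) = (p - 4)*(p - 2)*(p^2 + 3*p) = (p - 4)*(p - 2)*(p + 3)*(p)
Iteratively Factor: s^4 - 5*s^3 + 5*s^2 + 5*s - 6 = (s - 1)*(s^3 - 4*s^2 + s + 6) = (s - 1)*(s + 1)*(s^2 - 5*s + 6) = (s - 3)*(s - 1)*(s + 1)*(s - 2)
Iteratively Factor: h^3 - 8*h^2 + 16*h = (h - 4)*(h^2 - 4*h) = h*(h - 4)*(h - 4)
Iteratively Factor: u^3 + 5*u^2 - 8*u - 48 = (u + 4)*(u^2 + u - 12) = (u - 3)*(u + 4)*(u + 4)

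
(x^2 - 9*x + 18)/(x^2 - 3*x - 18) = (x - 3)/(x + 3)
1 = 1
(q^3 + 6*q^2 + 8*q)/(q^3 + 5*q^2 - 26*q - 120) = q*(q + 2)/(q^2 + q - 30)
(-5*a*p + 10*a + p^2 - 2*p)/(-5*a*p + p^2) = (p - 2)/p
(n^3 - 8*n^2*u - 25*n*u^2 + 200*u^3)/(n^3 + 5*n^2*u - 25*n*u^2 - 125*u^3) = (n - 8*u)/(n + 5*u)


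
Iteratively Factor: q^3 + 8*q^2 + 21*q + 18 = (q + 2)*(q^2 + 6*q + 9) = (q + 2)*(q + 3)*(q + 3)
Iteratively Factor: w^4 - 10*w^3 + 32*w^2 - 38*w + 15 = (w - 5)*(w^3 - 5*w^2 + 7*w - 3) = (w - 5)*(w - 1)*(w^2 - 4*w + 3) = (w - 5)*(w - 3)*(w - 1)*(w - 1)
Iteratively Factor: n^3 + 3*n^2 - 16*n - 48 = (n + 3)*(n^2 - 16) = (n - 4)*(n + 3)*(n + 4)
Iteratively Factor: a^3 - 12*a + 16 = (a + 4)*(a^2 - 4*a + 4) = (a - 2)*(a + 4)*(a - 2)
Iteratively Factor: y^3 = (y)*(y^2) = y^2*(y)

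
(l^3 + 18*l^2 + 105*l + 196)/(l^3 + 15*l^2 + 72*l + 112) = (l + 7)/(l + 4)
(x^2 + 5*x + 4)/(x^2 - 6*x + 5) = (x^2 + 5*x + 4)/(x^2 - 6*x + 5)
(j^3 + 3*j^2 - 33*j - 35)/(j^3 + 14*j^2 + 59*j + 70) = (j^2 - 4*j - 5)/(j^2 + 7*j + 10)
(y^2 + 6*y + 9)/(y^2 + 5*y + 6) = (y + 3)/(y + 2)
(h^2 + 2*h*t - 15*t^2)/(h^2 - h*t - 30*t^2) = (-h + 3*t)/(-h + 6*t)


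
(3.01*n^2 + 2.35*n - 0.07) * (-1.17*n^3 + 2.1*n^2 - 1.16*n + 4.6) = -3.5217*n^5 + 3.5715*n^4 + 1.5253*n^3 + 10.973*n^2 + 10.8912*n - 0.322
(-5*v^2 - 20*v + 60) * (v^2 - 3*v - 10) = -5*v^4 - 5*v^3 + 170*v^2 + 20*v - 600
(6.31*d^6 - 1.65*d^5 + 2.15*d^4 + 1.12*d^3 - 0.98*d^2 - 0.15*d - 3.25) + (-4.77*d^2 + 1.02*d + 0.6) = 6.31*d^6 - 1.65*d^5 + 2.15*d^4 + 1.12*d^3 - 5.75*d^2 + 0.87*d - 2.65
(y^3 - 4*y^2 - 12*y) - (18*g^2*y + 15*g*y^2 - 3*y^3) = -18*g^2*y - 15*g*y^2 + 4*y^3 - 4*y^2 - 12*y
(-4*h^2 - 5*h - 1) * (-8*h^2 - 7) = 32*h^4 + 40*h^3 + 36*h^2 + 35*h + 7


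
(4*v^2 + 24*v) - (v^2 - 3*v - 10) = 3*v^2 + 27*v + 10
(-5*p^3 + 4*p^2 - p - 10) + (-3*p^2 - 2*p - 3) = -5*p^3 + p^2 - 3*p - 13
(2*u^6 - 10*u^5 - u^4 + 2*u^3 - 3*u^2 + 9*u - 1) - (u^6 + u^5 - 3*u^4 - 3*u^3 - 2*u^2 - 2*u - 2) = u^6 - 11*u^5 + 2*u^4 + 5*u^3 - u^2 + 11*u + 1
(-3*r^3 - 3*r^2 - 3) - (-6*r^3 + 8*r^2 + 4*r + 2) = 3*r^3 - 11*r^2 - 4*r - 5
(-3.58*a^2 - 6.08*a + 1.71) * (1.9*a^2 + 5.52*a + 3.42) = -6.802*a^4 - 31.3136*a^3 - 42.5562*a^2 - 11.3544*a + 5.8482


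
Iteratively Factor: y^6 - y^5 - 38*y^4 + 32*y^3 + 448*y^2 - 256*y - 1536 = (y - 4)*(y^5 + 3*y^4 - 26*y^3 - 72*y^2 + 160*y + 384) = (y - 4)*(y + 2)*(y^4 + y^3 - 28*y^2 - 16*y + 192) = (y - 4)^2*(y + 2)*(y^3 + 5*y^2 - 8*y - 48) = (y - 4)^2*(y - 3)*(y + 2)*(y^2 + 8*y + 16) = (y - 4)^2*(y - 3)*(y + 2)*(y + 4)*(y + 4)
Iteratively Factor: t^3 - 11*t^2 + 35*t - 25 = (t - 5)*(t^2 - 6*t + 5) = (t - 5)^2*(t - 1)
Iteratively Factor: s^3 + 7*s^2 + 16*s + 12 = (s + 2)*(s^2 + 5*s + 6) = (s + 2)*(s + 3)*(s + 2)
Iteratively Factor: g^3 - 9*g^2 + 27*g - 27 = (g - 3)*(g^2 - 6*g + 9) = (g - 3)^2*(g - 3)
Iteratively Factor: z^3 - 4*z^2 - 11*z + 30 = (z - 2)*(z^2 - 2*z - 15) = (z - 2)*(z + 3)*(z - 5)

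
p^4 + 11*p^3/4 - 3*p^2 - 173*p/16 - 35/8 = (p - 2)*(p + 1/2)*(p + 7/4)*(p + 5/2)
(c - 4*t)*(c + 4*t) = c^2 - 16*t^2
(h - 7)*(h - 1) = h^2 - 8*h + 7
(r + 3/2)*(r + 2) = r^2 + 7*r/2 + 3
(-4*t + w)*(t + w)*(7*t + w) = -28*t^3 - 25*t^2*w + 4*t*w^2 + w^3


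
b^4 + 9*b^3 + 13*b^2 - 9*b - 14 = (b - 1)*(b + 1)*(b + 2)*(b + 7)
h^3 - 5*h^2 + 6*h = h*(h - 3)*(h - 2)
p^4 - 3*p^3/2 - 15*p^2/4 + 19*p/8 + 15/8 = (p - 5/2)*(p - 1)*(p + 1/2)*(p + 3/2)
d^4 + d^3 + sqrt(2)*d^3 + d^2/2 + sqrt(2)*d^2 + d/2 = d*(d + 1)*(d + sqrt(2)/2)^2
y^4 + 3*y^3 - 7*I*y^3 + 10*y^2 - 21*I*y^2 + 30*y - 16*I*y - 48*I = (y + 3)*(y - 8*I)*(y - I)*(y + 2*I)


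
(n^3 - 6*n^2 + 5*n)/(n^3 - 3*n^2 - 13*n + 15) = n/(n + 3)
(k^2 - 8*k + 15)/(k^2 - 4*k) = (k^2 - 8*k + 15)/(k*(k - 4))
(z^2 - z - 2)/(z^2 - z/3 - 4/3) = 3*(z - 2)/(3*z - 4)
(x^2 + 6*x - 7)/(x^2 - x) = (x + 7)/x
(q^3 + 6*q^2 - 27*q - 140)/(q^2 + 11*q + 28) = q - 5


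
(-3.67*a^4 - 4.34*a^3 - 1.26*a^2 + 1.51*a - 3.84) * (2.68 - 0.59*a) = 2.1653*a^5 - 7.275*a^4 - 10.8878*a^3 - 4.2677*a^2 + 6.3124*a - 10.2912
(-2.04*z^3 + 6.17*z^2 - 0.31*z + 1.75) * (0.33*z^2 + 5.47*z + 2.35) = -0.6732*z^5 - 9.1227*z^4 + 28.8536*z^3 + 13.3813*z^2 + 8.844*z + 4.1125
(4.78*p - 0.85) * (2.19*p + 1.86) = 10.4682*p^2 + 7.0293*p - 1.581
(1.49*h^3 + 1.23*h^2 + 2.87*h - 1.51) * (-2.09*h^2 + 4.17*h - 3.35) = -3.1141*h^5 + 3.6426*h^4 - 5.8607*h^3 + 11.0033*h^2 - 15.9112*h + 5.0585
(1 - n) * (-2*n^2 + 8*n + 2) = 2*n^3 - 10*n^2 + 6*n + 2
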